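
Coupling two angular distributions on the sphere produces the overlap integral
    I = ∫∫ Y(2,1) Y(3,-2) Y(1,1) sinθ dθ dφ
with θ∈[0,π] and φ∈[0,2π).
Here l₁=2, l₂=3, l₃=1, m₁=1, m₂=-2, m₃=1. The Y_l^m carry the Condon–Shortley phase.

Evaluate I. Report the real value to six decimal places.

m-sum 0 ✓  L=6 even ✓  1≤1≤5 ✓
Π(2lᵢ+1) = 5×7×3 = 105
triangle coeff Δ(2,3,1) = 1/105
Σ_t [2,2]: t=2:+1/4 = 1/4
(3j)²=3/35 [(2 3 1; 0 0 0)], sign=-1
Σ_t [1,1]: t=1:−1/12 = -1/12
(3j)²=2/21 [(2 3 1; 1 -2 1)], sign=-1
⇒ 4πI² = 6/7
I = (+1)√(6/7/(4π)) = 0.26116903

0.261169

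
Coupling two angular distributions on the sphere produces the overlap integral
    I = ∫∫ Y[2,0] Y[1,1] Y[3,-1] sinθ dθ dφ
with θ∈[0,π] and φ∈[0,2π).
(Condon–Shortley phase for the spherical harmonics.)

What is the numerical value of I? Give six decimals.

m-sum 0 ✓  L=6 even ✓  1≤3≤3 ✓
Π(2lᵢ+1) = 5×3×7 = 105
triangle coeff Δ(2,1,3) = 1/105
Σ_t [0,0]: t=0:+1/4 = 1/4
(3j)²=3/35 [(2 1 3; 0 0 0)], sign=-1
Σ_t [0,0]: t=0:+1/8 = 1/8
(3j)²=2/35 [(2 1 3; 0 1 -1)], sign=+1
⇒ 4πI² = 18/35
I = (-1)√(18/35/(4π)) = -0.20230066

-0.202301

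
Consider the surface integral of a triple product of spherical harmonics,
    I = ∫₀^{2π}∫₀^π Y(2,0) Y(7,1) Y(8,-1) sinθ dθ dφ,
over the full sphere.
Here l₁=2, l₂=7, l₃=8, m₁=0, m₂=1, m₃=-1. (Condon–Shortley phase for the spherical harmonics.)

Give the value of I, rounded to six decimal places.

l₁+l₂+l₃=17 is odd: 3j(l;000)=0 ⇒ I=0

0.000000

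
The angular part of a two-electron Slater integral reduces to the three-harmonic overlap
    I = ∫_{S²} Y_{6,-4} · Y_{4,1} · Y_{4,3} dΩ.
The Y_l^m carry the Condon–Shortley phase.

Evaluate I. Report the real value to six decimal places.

Rules hold: Σm=0, L=14 even, 2≤4≤10.
N = 13·9·9 = 1053
Δ = 6!·6!·2!/15! = 1/1261260
Racah Σ t=2..4: t=2:+1/4608 t=3:−1/1296 t=4:+1/4608 = -7/20736
⇒ 3j(6 4 4; 0 0 0)² = 20/1287, sgn -1
Racah Σ t=4..5: t=4:+1/34560 t=5:−1/28800 = -1/172800
⇒ 3j(6 4 4; -4 1 3)² = 1/1430, sgn +1
4πI² = N·(3j₀)²·(3jₘ)² = 18/1573
I = -1·√(0.0114431/4π) = -0.03017637

-0.030176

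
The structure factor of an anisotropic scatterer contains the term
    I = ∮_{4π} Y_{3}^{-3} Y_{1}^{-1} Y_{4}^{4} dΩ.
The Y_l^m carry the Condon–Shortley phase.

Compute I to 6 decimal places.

m-sum 0 ✓  L=8 even ✓  2≤4≤4 ✓
Π(2lᵢ+1) = 7×3×9 = 189
triangle coeff Δ(3,1,4) = 1/252
Σ_t [0,0]: t=0:+1/36 = 1/36
(3j)²=4/63 [(3 1 4; 0 0 0)], sign=+1
Σ_t [0,0]: t=0:+1/1440 = 1/1440
(3j)²=1/9 [(3 1 4; -3 -1 4)], sign=+1
⇒ 4πI² = 4/3
I = (+1)√(4/3/(4π)) = 0.32573501

0.325735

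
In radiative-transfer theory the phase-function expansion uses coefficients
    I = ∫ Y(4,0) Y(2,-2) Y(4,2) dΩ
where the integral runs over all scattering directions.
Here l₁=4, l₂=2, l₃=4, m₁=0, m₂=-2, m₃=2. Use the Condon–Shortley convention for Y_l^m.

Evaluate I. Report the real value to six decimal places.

m-sum 0 ✓  L=10 even ✓  2≤4≤6 ✓
Π(2lᵢ+1) = 9×5×9 = 405
triangle coeff Δ(4,2,4) = 1/13860
Σ_t [0,2]: t=0:+1/192 t=1:−1/36 t=2:+1/192 = -5/288
(3j)²=20/693 [(4 2 4; 0 0 0)], sign=-1
Σ_t [0,0]: t=0:+1/192 = 1/192
(3j)²=3/77 [(4 2 4; 0 -2 2)], sign=+1
⇒ 4πI² = 2700/5929
I = (-1)√(2700/5929/(4π)) = -0.19036462

-0.190365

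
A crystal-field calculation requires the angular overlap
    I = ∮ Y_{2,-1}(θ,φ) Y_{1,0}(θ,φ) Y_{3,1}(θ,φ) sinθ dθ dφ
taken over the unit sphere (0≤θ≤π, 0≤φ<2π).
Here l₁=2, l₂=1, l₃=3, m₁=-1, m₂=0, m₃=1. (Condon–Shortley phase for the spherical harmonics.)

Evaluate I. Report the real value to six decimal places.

Rules hold: Σm=0, L=6 even, 1≤3≤3.
N = 5·3·7 = 105
Δ = 0!·4!·2!/7! = 1/105
Racah Σ t=0..0: t=0:+1/4 = 1/4
⇒ 3j(2 1 3; 0 0 0)² = 3/35, sgn -1
Racah Σ t=0..0: t=0:+1/6 = 1/6
⇒ 3j(2 1 3; -1 0 1)² = 8/105, sgn +1
4πI² = N·(3j₀)²·(3jₘ)² = 24/35
I = -1·√(0.685714/4π) = -0.23359668

-0.233597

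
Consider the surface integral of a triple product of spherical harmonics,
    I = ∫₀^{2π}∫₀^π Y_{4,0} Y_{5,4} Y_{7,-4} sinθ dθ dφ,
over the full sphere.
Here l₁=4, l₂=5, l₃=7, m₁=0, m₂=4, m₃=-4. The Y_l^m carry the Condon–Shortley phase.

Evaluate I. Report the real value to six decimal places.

-0.153174

Checks pass: Σm=0; 16 even; l₃=7∈[1,9].
(2·4+1)(2·5+1)(2·7+1) = 1485
Δ: 2! 6! 8! / 17! → 1/6126120
sum: t=0:+1/69120 t=1:−1/20736 t=2:+1/69120 = -1/51840
3j²(4 5 7; 0 0 0) = Δ·Π!·Σ² = 280/21879  (sign +1)
sum: t=1:−1/1451520 t=2:+1/483840 = 1/725760
3j²(4 5 7; 0 4 -4) = Δ·Π!·Σ² = 24/1547  (sign -1)
combine: 4πI² = 1485·280/21879·24/1547 = 14400/48841
take √, sign -1: I = -0.15317364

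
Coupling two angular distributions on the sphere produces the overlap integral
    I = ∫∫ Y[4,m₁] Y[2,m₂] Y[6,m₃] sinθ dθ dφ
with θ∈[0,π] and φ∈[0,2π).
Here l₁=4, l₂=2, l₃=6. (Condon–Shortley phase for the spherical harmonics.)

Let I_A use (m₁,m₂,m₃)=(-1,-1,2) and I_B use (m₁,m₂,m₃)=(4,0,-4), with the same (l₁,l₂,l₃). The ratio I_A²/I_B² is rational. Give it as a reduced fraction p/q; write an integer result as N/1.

Same 4,2,6: normalisation and zero-m 3j drop out of the ratio.
A: Δ: 0! 8! 4! / 13! → 1/6435; sum: t=0:+1/4320 = 1/4320; 3j²(4 2 6; -1 -1 2) = Δ·Π!·Σ² = 224/6435  (sign +1)
B: Δ: 0! 8! 4! / 13! → 1/6435; sum: t=0:+1/161280 = 1/161280; 3j²(4 2 6; 4 0 -4) = Δ·Π!·Σ² = 1/143  (sign +1)
I_A²/I_B² = (224/6435)/(1/143) = 224/45

224/45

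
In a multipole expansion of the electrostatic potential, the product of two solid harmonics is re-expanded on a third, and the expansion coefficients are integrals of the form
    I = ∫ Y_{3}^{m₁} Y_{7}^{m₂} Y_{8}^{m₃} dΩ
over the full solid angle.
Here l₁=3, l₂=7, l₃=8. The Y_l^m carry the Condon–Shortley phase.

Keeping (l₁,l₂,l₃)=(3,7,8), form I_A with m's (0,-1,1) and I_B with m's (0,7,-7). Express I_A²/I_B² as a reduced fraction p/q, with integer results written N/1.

Shared (l₁,l₂,l₃)=(3,7,8): N and (l;000)² cancel in I_A²/I_B².
A: Δ = 2!·4!·12!/19! = 1/5290740; Racah Σ t=0..2: t=0:+1/6220800 t=1:−1/2419200 t=2:+1/11612160 = -29/174182400; ⇒ 3j(3 7 8; 0 -1 1)² = 841/83980, sgn +1
B: Δ = 2!·4!·12!/19! = 1/5290740; Racah Σ t=2..2: t=2:+1/5748019200 = 1/5748019200; ⇒ 3j(3 7 8; 0 7 -7)² = 91/3876, sgn -1
I_A²/I_B² = (841/83980)/(91/3876) = 2523/5915

2523/5915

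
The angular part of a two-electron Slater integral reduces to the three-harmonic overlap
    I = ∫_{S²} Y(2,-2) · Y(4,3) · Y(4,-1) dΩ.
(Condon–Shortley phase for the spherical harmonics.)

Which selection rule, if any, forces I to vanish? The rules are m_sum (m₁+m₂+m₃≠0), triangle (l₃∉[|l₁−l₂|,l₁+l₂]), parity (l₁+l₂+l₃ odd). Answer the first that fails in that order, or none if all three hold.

none

Σmᵢ = 0  ✓
l₃∈[|l₁−l₂|,l₁+l₂]=[2,6], have l₃=4  ✓
Σlᵢ = 10 ⇒ even  ✓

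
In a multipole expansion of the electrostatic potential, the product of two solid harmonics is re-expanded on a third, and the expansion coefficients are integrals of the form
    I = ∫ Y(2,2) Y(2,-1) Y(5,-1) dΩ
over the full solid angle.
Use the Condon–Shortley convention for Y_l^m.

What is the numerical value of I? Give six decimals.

|2−2|≤5≤2+2 violated ⇒ I = 0

0.000000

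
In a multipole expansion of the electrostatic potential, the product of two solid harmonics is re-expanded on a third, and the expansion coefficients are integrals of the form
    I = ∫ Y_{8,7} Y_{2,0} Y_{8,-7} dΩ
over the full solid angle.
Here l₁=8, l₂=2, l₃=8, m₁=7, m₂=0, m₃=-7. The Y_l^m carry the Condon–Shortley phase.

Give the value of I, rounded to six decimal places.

Checks pass: Σm=0; 18 even; l₃=8∈[6,10].
(2·8+1)(2·2+1)(2·8+1) = 1445
Δ: 2! 14! 2! / 19! → 1/348840
sum: t=0:+1/116121600 t=1:−1/25401600 t=2:+1/116121600 = -1/45158400
3j²(8 2 8; 0 0 0) = Δ·Π!·Σ² = 24/1615  (sign -1)
sum: t=0:+1/24908083200 t=1:−1/87178291200 = 1/34871316480
3j²(8 2 8; 7 0 -7) = Δ·Π!·Σ² = 125/7752  (sign -1)
combine: 4πI² = 1445·24/1615·125/7752 = 125/361
take √, sign +1: I = 0.16599556

0.165996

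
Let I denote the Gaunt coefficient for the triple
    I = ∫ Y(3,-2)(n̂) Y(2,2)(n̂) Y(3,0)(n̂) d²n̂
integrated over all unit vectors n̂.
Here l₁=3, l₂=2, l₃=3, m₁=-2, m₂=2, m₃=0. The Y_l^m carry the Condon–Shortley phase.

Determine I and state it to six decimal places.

m-sum 0 ✓  L=8 even ✓  1≤3≤5 ✓
Π(2lᵢ+1) = 7×5×7 = 245
triangle coeff Δ(3,2,3) = 1/3780
Σ_t [0,2]: t=0:+1/24 t=1:−1/4 t=2:+1/24 = -1/6
(3j)²=4/105 [(3 2 3; 0 0 0)], sign=+1
Σ_t [2,2]: t=2:+1/24 = 1/24
(3j)²=1/21 [(3 2 3; -2 2 0)], sign=-1
⇒ 4πI² = 4/9
I = (-1)√(4/9/(4π)) = -0.18806319

-0.188063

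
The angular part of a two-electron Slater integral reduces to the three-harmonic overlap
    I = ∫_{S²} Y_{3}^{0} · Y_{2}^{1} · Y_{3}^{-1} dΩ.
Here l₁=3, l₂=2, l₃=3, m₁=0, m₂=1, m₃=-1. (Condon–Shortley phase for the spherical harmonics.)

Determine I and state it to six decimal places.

-0.059471

Rules hold: Σm=0, L=8 even, 1≤3≤5.
N = 7·5·7 = 245
Δ = 2!·4!·2!/9! = 1/3780
Racah Σ t=0..2: t=0:+1/24 t=1:−1/4 t=2:+1/24 = -1/6
⇒ 3j(3 2 3; 0 0 0)² = 4/105, sgn +1
Racah Σ t=1..2: t=1:−1/8 t=2:+1/12 = -1/24
⇒ 3j(3 2 3; 0 1 -1)² = 1/210, sgn -1
4πI² = N·(3j₀)²·(3jₘ)² = 2/45
I = -1·√(0.0444444/4π) = -0.05947080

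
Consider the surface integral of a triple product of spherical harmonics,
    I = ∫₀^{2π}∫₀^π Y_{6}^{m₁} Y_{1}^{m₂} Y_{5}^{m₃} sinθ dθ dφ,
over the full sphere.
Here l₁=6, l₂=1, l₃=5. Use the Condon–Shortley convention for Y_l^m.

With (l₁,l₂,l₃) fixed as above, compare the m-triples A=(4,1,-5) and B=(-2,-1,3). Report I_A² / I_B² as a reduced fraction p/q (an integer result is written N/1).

1/6

Same 6,1,5: normalisation and zero-m 3j drop out of the ratio.
A: Δ: 2! 10! 0! / 13! → 1/858; sum: t=2:+1/7257600 = 1/7257600; 3j²(6 1 5; 4 1 -5) = Δ·Π!·Σ² = 1/858  (sign +1)
B: Δ: 2! 10! 0! / 13! → 1/858; sum: t=0:+1/161280 = 1/161280; 3j²(6 1 5; -2 -1 3) = Δ·Π!·Σ² = 1/143  (sign +1)
I_A²/I_B² = (1/858)/(1/143) = 1/6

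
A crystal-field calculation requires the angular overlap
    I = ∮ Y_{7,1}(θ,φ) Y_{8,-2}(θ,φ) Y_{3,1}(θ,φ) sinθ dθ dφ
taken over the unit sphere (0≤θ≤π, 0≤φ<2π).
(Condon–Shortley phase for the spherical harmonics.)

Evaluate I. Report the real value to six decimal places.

0.115043

Checks pass: Σm=0; 18 even; l₃=3∈[1,15].
(2·7+1)(2·8+1)(2·3+1) = 1785
Δ: 12! 2! 4! / 19! → 1/5290740
sum: t=5:−1/7257600 t=6:+1/2073600 t=7:−1/7257600 = 1/4838400
3j²(7 8 3; 0 0 0) = Δ·Π!·Σ² = 252/20995  (sign -1)
sum: t=4:+1/7741440 t=5:−1/3628800 t=6:+1/24883200 = -37/348364800
3j²(7 8 3; 1 -2 1) = Δ·Π!·Σ² = 1369/176358  (sign -1)
combine: 4πI² = 1785·252/20995·1369/176358 = 172494/1037153
take √, sign +1: I = 0.11504312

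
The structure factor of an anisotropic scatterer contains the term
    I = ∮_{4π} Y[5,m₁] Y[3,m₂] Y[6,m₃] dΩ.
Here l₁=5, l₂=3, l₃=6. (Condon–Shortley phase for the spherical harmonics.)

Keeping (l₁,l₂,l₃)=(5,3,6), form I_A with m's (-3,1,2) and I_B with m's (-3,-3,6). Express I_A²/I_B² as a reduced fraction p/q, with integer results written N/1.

49/33

l's match ⇒ only the (l;m) 3-j factors differ between A and B.
A: triangle coeff Δ(5,3,6) = 1/675675; Σ_t [0,2]: t=0:+1/1935360 t=1:−1/30240 t=2:+1/11520 = 1/18432; (3j)²=7/429 [(5 3 6; -3 1 2)], sign=+1
B: triangle coeff Δ(5,3,6) = 1/675675; Σ_t [0,0]: t=0:+1/1935360 = 1/1935360; (3j)²=1/91 [(5 3 6; -3 -3 6)], sign=+1
I_A²/I_B² = (7/429)/(1/91) = 49/33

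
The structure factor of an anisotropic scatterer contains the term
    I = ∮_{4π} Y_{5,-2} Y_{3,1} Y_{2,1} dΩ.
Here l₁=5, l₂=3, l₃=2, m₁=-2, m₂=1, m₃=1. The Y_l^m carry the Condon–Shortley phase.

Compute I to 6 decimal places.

0.245532

m-sum 0 ✓  L=10 even ✓  2≤2≤8 ✓
Π(2lᵢ+1) = 11×7×5 = 385
triangle coeff Δ(5,3,2) = 1/2310
Σ_t [3,3]: t=3:−1/144 = -1/144
(3j)²=10/231 [(5 3 2; 0 0 0)], sign=-1
Σ_t [4,4]: t=4:+1/288 = 1/288
(3j)²=1/22 [(5 3 2; -2 1 1)], sign=-1
⇒ 4πI² = 25/33
I = (+1)√(25/33/(4π)) = 0.24553200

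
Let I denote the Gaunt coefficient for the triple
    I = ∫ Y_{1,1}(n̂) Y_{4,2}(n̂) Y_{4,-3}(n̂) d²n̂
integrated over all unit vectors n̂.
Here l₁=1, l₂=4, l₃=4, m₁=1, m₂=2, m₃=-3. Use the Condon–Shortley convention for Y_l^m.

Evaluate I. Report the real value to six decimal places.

0.000000

L=9 odd ⇒ parity kills the (l;000) factor ⇒ I = 0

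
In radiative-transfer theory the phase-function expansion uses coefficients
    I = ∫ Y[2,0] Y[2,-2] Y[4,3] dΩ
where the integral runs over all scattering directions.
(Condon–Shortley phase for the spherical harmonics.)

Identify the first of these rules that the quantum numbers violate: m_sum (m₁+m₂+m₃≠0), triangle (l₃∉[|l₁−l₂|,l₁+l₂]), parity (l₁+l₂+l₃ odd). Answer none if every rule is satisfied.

Σmᵢ = 1  ✗
l₃∈[|l₁−l₂|,l₁+l₂]=[0,4], have l₃=4
Σlᵢ = 8 ⇒ even

m_sum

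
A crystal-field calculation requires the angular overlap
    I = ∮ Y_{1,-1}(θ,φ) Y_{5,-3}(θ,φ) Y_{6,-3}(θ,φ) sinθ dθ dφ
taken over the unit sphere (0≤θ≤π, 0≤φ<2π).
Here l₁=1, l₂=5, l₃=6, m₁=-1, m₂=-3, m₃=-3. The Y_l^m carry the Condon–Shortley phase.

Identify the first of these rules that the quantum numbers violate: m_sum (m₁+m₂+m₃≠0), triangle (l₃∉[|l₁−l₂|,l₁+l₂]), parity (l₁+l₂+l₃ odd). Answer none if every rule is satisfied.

m_sum

Σmᵢ = -7  ✗
l₃∈[|l₁−l₂|,l₁+l₂]=[4,6], have l₃=6
Σlᵢ = 12 ⇒ even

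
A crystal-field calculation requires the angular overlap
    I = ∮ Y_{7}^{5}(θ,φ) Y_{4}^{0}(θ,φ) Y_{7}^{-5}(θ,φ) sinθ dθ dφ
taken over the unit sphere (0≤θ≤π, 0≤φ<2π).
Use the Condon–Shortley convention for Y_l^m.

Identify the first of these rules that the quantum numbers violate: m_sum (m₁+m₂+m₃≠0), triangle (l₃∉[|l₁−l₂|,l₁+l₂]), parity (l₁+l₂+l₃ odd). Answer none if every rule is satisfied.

none

azimuthal sum: 5 + 0 − 5 = 0  ✓
3 ≤ 7 ≤ 11 (triangle on l)  ✓
L = 7 + 4 + 7 = 18 (even)  ✓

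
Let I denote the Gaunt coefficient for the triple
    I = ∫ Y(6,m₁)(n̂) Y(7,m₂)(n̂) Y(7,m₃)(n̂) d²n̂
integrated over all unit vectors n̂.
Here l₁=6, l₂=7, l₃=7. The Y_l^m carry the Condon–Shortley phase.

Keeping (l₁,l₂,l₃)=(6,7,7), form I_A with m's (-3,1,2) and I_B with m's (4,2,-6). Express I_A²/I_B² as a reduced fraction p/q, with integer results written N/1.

l's match ⇒ only the (l;m) 3-j factors differ between A and B.
A: triangle coeff Δ(6,7,7) = 1/2444321880; Σ_t [3,6]: t=3:−1/18662400 t=4:+1/3317760 t=5:−1/4147200 t=6:+1/37324800 = 1/29859840; (3j)²=175/138567 [(6 7 7; -3 1 2)], sign=-1
B: triangle coeff Δ(6,7,7) = 1/2444321880; Σ_t [1,2]: t=1:−1/580608000 t=2:+1/174182400 = 1/248832000; (3j)²=21/1615 [(6 7 7; 4 2 -6)], sign=-1
I_A²/I_B² = (175/138567)/(21/1615) = 125/1287

125/1287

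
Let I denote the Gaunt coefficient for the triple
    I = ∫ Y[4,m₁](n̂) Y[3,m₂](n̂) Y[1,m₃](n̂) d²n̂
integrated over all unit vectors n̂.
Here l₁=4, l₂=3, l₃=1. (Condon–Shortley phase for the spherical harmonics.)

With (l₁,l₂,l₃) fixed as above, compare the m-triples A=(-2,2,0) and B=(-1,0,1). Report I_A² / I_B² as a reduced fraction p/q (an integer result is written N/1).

6/5

l's match ⇒ only the (l;m) 3-j factors differ between A and B.
A: triangle coeff Δ(4,3,1) = 1/252; Σ_t [5,5]: t=5:−1/120 = -1/120; (3j)²=1/21 [(4 3 1; -2 2 0)], sign=+1
B: triangle coeff Δ(4,3,1) = 1/252; Σ_t [3,3]: t=3:−1/72 = -1/72; (3j)²=5/126 [(4 3 1; -1 0 1)], sign=-1
I_A²/I_B² = (1/21)/(5/126) = 6/5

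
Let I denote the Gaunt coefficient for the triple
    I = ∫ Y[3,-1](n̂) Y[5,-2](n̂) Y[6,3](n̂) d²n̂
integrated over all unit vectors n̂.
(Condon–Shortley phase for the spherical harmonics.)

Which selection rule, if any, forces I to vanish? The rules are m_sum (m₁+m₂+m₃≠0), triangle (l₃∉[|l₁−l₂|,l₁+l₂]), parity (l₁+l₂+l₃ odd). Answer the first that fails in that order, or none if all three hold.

none

Σmᵢ = 0  ✓
l₃∈[|l₁−l₂|,l₁+l₂]=[2,8], have l₃=6  ✓
Σlᵢ = 14 ⇒ even  ✓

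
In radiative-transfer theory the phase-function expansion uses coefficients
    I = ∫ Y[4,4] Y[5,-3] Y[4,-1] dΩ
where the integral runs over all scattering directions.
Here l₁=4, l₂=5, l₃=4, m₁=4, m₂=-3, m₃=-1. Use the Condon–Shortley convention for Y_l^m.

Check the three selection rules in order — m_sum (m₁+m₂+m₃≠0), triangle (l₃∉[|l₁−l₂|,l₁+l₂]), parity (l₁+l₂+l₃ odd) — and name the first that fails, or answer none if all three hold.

m₁+m₂+m₃ = 4 − 3 − 1 = 0  ✓
triangle: |4−5|=1 ≤ l₃=4 ≤ 4+5=9  ✓
parity: l₁+l₂+l₃ = 13 is odd  ✗

parity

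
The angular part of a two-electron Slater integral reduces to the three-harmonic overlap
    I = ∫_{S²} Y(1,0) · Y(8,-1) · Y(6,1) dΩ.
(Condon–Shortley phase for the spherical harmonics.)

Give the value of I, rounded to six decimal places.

|1−8|≤6≤1+8 violated ⇒ I = 0

0.000000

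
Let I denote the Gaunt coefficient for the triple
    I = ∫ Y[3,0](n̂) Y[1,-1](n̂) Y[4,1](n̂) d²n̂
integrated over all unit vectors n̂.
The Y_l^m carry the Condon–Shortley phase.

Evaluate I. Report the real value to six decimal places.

-0.194664

m-sum 0 ✓  L=8 even ✓  2≤4≤4 ✓
Π(2lᵢ+1) = 7×3×9 = 189
triangle coeff Δ(3,1,4) = 1/252
Σ_t [0,0]: t=0:+1/36 = 1/36
(3j)²=4/63 [(3 1 4; 0 0 0)], sign=+1
Σ_t [0,0]: t=0:+1/72 = 1/72
(3j)²=5/126 [(3 1 4; 0 -1 1)], sign=-1
⇒ 4πI² = 10/21
I = (-1)√(10/21/(4π)) = -0.19466390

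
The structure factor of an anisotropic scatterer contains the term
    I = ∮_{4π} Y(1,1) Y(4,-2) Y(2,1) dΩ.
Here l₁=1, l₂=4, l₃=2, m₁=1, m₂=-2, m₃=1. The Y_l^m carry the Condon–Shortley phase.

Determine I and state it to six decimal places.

0.000000

triangle: need 3≤l₃≤5, have 2; I=0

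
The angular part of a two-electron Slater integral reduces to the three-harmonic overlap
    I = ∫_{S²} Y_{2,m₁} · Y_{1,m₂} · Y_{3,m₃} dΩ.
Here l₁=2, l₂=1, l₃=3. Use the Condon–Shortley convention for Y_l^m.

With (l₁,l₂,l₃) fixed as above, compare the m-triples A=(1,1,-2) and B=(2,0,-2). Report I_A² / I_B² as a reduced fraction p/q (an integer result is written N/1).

2/1

l's match ⇒ only the (l;m) 3-j factors differ between A and B.
A: triangle coeff Δ(2,1,3) = 1/105; Σ_t [0,0]: t=0:+1/12 = 1/12; (3j)²=2/21 [(2 1 3; 1 1 -2)], sign=-1
B: triangle coeff Δ(2,1,3) = 1/105; Σ_t [0,0]: t=0:+1/24 = 1/24; (3j)²=1/21 [(2 1 3; 2 0 -2)], sign=-1
I_A²/I_B² = (2/21)/(1/21) = 2/1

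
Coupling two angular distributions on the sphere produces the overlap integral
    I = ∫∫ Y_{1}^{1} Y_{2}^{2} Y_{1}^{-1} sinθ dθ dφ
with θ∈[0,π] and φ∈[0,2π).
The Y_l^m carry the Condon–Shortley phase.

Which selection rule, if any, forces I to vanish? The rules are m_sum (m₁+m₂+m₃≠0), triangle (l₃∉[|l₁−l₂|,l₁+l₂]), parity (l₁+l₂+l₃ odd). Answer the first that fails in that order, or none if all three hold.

m_sum

m₁+m₂+m₃ = 1 + 2 − 1 = 2  ✗
triangle: |1−2|=1 ≤ l₃=1 ≤ 1+2=3
parity: l₁+l₂+l₃ = 4 is even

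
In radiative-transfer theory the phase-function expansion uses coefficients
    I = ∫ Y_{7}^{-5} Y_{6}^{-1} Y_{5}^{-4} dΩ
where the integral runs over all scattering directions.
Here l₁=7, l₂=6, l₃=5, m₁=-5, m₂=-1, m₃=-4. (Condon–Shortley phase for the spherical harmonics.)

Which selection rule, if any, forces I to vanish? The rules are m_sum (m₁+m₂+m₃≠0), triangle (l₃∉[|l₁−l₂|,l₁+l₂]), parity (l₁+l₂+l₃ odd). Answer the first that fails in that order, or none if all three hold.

m_sum

azimuthal sum: -5 − 1 − 4 = -10  ✗
1 ≤ 5 ≤ 13 (triangle on l)
L = 7 + 6 + 5 = 18 (even)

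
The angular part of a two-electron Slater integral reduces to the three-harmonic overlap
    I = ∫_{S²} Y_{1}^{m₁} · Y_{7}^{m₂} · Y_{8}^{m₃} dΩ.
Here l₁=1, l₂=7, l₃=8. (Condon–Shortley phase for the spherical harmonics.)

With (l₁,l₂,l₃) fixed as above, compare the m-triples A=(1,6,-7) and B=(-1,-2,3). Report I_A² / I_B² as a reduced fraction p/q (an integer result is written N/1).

21/11

l's match ⇒ only the (l;m) 3-j factors differ between A and B.
A: triangle coeff Δ(1,7,8) = 1/2040; Σ_t [0,0]: t=0:+1/12454041600 = 1/12454041600; (3j)²=7/136 [(1 7 8; 1 6 -7)], sign=-1
B: triangle coeff Δ(1,7,8) = 1/2040; Σ_t [0,0]: t=0:+1/87091200 = 1/87091200; (3j)²=11/408 [(1 7 8; -1 -2 3)], sign=-1
I_A²/I_B² = (7/136)/(11/408) = 21/11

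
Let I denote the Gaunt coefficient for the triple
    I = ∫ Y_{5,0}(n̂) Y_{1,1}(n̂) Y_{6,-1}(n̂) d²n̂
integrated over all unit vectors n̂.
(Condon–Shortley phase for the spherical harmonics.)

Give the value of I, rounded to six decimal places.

Checks pass: Σm=0; 12 even; l₃=6∈[4,6].
(2·5+1)(2·1+1)(2·6+1) = 429
Δ: 0! 10! 2! / 13! → 1/858
sum: t=0:+1/14400 = 1/14400
3j²(5 1 6; 0 0 0) = Δ·Π!·Σ² = 6/143  (sign +1)
sum: t=0:+1/28800 = 1/28800
3j²(5 1 6; 0 1 -1) = Δ·Π!·Σ² = 7/286  (sign -1)
combine: 4πI² = 429·6/143·7/286 = 63/143
take √, sign -1: I = -0.18723944

-0.187239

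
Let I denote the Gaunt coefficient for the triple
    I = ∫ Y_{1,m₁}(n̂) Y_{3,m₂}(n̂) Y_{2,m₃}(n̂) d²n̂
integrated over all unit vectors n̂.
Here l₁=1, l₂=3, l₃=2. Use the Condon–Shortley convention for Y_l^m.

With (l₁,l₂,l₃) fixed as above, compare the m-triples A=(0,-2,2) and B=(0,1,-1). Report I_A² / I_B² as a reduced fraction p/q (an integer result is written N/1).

5/8

l's match ⇒ only the (l;m) 3-j factors differ between A and B.
A: triangle coeff Δ(1,3,2) = 1/105; Σ_t [1,1]: t=1:−1/24 = -1/24; (3j)²=1/21 [(1 3 2; 0 -2 2)], sign=-1
B: triangle coeff Δ(1,3,2) = 1/105; Σ_t [1,1]: t=1:−1/6 = -1/6; (3j)²=8/105 [(1 3 2; 0 1 -1)], sign=+1
I_A²/I_B² = (1/21)/(8/105) = 5/8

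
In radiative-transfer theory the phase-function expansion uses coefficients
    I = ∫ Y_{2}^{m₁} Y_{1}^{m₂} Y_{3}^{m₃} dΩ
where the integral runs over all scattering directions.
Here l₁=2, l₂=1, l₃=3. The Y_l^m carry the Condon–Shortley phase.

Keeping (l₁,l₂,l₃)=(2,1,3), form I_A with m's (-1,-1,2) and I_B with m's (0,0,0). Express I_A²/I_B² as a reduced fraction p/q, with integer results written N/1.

Same 2,1,3: normalisation and zero-m 3j drop out of the ratio.
A: Δ: 0! 4! 2! / 7! → 1/105; sum: t=0:+1/12 = 1/12; 3j²(2 1 3; -1 -1 2) = Δ·Π!·Σ² = 2/21  (sign -1)
B: Δ: 0! 4! 2! / 7! → 1/105; sum: t=0:+1/4 = 1/4; 3j²(2 1 3; 0 0 0) = Δ·Π!·Σ² = 3/35  (sign -1)
I_A²/I_B² = (2/21)/(3/35) = 10/9

10/9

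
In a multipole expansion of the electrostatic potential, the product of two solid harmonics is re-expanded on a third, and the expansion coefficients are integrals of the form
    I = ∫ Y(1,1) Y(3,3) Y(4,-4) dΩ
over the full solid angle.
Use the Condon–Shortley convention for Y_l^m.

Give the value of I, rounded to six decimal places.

Rules hold: Σm=0, L=8 even, 2≤4≤4.
N = 3·7·9 = 189
Δ = 0!·2!·6!/9! = 1/252
Racah Σ t=0..0: t=0:+1/36 = 1/36
⇒ 3j(1 3 4; 0 0 0)² = 4/63, sgn +1
Racah Σ t=0..0: t=0:+1/1440 = 1/1440
⇒ 3j(1 3 4; 1 3 -4)² = 1/9, sgn +1
4πI² = N·(3j₀)²·(3jₘ)² = 4/3
I = +1·√(1.33333/4π) = 0.32573501

0.325735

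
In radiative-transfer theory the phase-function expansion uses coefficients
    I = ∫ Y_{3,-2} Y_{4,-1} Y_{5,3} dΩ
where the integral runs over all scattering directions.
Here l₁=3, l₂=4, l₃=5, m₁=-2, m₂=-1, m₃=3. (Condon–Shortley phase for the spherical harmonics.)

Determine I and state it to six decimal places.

-0.035836

Checks pass: Σm=0; 12 even; l₃=5∈[1,7].
(2·3+1)(2·4+1)(2·5+1) = 693
Δ: 2! 4! 6! / 13! → 1/180180
sum: t=0:+1/576 t=1:−1/144 t=2:+1/576 = -1/288
3j²(3 4 5; 0 0 0) = Δ·Π!·Σ² = 20/1001  (sign +1)
sum: t=1:−1/1152 t=2:+1/1440 = -1/5760
3j²(3 4 5; -2 -1 3) = Δ·Π!·Σ² = 1/858  (sign -1)
combine: 4πI² = 693·20/1001·1/858 = 30/1859
take √, sign -1: I = -0.03583571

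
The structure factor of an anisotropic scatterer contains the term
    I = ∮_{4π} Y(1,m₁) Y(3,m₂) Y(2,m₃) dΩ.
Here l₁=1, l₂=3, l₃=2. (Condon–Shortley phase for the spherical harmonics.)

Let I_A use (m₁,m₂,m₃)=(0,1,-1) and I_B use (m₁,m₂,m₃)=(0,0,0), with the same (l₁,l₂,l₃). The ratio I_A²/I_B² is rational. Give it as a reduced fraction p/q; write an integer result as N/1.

8/9

l's match ⇒ only the (l;m) 3-j factors differ between A and B.
A: triangle coeff Δ(1,3,2) = 1/105; Σ_t [1,1]: t=1:−1/6 = -1/6; (3j)²=8/105 [(1 3 2; 0 1 -1)], sign=+1
B: triangle coeff Δ(1,3,2) = 1/105; Σ_t [1,1]: t=1:−1/4 = -1/4; (3j)²=3/35 [(1 3 2; 0 0 0)], sign=-1
I_A²/I_B² = (8/105)/(3/35) = 8/9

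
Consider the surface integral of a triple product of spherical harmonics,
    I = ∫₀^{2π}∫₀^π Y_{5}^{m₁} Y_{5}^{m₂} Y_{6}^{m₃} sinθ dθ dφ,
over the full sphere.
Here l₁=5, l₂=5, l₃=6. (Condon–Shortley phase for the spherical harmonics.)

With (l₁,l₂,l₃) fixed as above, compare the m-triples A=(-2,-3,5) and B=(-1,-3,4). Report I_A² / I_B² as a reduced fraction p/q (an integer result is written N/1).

Same 5,5,6: normalisation and zero-m 3j drop out of the ratio.
A: Δ: 4! 6! 6! / 17! → 1/28588560; sum: t=1:−1/518400 t=2:+1/345600 = 1/1036800; 3j²(5 5 6; -2 -3 5) = Δ·Π!·Σ² = 7/2210  (sign -1)
B: Δ: 4! 6! 6! / 17! → 1/28588560; sum: t=0:+1/829440 t=1:−1/86400 t=2:+1/138240 = -13/4147200; 3j²(5 5 6; -1 -3 4) = Δ·Π!·Σ² = 13/3740  (sign -1)
I_A²/I_B² = (7/2210)/(13/3740) = 154/169

154/169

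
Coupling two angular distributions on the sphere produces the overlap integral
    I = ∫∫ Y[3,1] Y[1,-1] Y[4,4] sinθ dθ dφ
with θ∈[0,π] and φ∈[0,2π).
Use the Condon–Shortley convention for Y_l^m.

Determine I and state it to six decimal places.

0.000000

1 − 1 + 4 = 4 ≠ 0: azimuthal integral kills it; I = 0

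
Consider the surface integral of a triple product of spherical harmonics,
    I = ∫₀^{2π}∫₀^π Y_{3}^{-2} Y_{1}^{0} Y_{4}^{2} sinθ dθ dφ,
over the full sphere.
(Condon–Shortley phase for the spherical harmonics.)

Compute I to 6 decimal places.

m-sum 0 ✓  L=8 even ✓  2≤4≤4 ✓
Π(2lᵢ+1) = 7×3×9 = 189
triangle coeff Δ(3,1,4) = 1/252
Σ_t [0,0]: t=0:+1/36 = 1/36
(3j)²=4/63 [(3 1 4; 0 0 0)], sign=+1
Σ_t [0,0]: t=0:+1/120 = 1/120
(3j)²=1/21 [(3 1 4; -2 0 2)], sign=+1
⇒ 4πI² = 4/7
I = (+1)√(4/7/(4π)) = 0.21324362

0.213244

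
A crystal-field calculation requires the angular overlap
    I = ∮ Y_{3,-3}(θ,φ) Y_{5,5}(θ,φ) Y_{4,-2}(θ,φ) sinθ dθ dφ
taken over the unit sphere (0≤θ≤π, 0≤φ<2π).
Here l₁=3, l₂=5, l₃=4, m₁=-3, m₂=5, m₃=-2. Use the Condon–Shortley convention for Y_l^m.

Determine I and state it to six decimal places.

0.138791

Checks pass: Σm=0; 12 even; l₃=4∈[2,8].
(2·3+1)(2·5+1)(2·4+1) = 693
Δ: 4! 2! 6! / 13! → 1/180180
sum: t=1:−1/576 t=2:+1/144 t=3:−1/576 = 1/288
3j²(3 5 4; 0 0 0) = Δ·Π!·Σ² = 20/1001  (sign +1)
sum: t=4:+1/34560 = 1/34560
3j²(3 5 4; -3 5 -2) = Δ·Π!·Σ² = 5/286  (sign +1)
combine: 4πI² = 693·20/1001·5/286 = 450/1859
take √, sign +1: I = 0.13879110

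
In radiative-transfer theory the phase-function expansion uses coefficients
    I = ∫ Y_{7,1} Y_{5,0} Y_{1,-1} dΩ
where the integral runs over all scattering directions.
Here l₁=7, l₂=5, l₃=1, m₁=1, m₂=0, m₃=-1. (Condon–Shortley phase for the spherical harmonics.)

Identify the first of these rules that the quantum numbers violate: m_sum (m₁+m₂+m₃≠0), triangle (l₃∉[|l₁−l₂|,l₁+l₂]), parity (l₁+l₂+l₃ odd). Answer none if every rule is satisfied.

triangle

m₁+m₂+m₃ = 1 + 0 − 1 = 0  ✓
triangle: |7−5|=2 ≤ l₃=1 ≤ 7+5=12  ✗
parity: l₁+l₂+l₃ = 13 is odd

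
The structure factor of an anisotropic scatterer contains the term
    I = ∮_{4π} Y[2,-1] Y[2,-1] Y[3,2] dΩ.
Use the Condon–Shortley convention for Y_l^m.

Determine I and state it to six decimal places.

Σlᵢ=7 odd — θ-integrand is odd under cosθ→−cosθ; I=0

0.000000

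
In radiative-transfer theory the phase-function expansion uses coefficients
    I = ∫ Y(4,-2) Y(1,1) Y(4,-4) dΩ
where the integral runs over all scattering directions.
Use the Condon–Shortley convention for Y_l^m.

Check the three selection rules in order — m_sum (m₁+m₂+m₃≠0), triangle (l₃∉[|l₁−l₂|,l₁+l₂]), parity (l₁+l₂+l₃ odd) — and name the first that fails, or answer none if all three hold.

m_sum

Σmᵢ = -5  ✗
l₃∈[|l₁−l₂|,l₁+l₂]=[3,5], have l₃=4
Σlᵢ = 9 ⇒ odd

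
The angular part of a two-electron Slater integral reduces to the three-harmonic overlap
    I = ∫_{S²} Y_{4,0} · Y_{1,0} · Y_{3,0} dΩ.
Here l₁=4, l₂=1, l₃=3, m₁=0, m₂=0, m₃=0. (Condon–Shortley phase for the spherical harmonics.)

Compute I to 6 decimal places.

0.246233

Rules hold: Σm=0, L=8 even, 3≤3≤5.
N = 9·3·7 = 189
Δ = 2!·6!·0!/9! = 1/252
Racah Σ t=1..1: t=1:−1/36 = -1/36
⇒ 3j(4 1 3; 0 0 0)² = 4/63, sgn +1
(m-triple is (0,0,0) — same symbol as above.)
4πI² = N·(3j₀)²·(3jₘ)² = 16/21
I = +1·√(0.761905/4π) = 0.24623252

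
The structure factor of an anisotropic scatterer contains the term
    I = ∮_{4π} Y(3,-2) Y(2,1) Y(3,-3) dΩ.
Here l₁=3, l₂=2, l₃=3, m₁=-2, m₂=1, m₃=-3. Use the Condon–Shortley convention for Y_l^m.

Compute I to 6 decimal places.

0.000000

Σmᵢ = -4 ≠ 0, so the φ-integral vanishes; I = 0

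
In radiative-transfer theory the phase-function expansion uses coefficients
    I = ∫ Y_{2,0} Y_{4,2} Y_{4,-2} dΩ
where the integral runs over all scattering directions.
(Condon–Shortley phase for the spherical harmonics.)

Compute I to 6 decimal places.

Checks pass: Σm=0; 10 even; l₃=4∈[2,6].
(2·2+1)(2·4+1)(2·4+1) = 405
Δ: 2! 2! 6! / 11! → 1/13860
sum: t=0:+1/192 t=1:−1/36 t=2:+1/192 = -5/288
3j²(2 4 4; 0 0 0) = Δ·Π!·Σ² = 20/693  (sign -1)
sum: t=0:+1/2880 t=1:−1/120 t=2:+1/192 = -1/360
3j²(2 4 4; 0 2 -2) = Δ·Π!·Σ² = 16/3465  (sign -1)
combine: 4πI² = 405·20/693·16/3465 = 320/5929
take √, sign +1: I = 0.06553591

0.065536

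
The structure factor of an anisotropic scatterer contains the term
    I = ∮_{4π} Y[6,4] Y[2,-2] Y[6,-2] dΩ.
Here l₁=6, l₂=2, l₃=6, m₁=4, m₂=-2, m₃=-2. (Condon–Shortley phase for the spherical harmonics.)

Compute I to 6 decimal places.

-0.153870

Checks pass: Σm=0; 14 even; l₃=6∈[4,8].
(2·6+1)(2·2+1)(2·6+1) = 845
Δ: 2! 10! 2! / 15! → 1/90090
sum: t=0:+1/69120 t=1:−1/14400 t=2:+1/69120 = -7/172800
3j²(6 2 6; 0 0 0) = Δ·Π!·Σ² = 14/715  (sign -1)
sum: t=0:+1/322560 = 1/322560
3j²(6 2 6; 4 -2 -2) = Δ·Π!·Σ² = 18/1001  (sign +1)
combine: 4πI² = 845·14/715·18/1001 = 36/121
take √, sign -1: I = -0.15386989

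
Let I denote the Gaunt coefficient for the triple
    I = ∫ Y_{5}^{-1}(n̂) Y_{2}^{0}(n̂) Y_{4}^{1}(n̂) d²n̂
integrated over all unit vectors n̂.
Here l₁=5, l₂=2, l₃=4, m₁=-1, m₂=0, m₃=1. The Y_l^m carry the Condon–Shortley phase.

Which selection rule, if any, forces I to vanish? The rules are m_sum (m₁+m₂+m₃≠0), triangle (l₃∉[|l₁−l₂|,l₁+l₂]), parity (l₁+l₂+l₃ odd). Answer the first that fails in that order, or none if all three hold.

parity

azimuthal sum: -1 + 0 + 1 = 0  ✓
3 ≤ 4 ≤ 7 (triangle on l)  ✓
L = 5 + 2 + 4 = 11 (odd)  ✗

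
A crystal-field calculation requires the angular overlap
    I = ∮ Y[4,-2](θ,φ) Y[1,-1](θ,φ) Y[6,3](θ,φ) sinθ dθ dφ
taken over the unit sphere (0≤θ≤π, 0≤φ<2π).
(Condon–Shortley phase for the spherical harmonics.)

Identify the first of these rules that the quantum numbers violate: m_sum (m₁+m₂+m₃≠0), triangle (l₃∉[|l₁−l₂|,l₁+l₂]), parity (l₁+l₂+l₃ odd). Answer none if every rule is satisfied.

azimuthal sum: -2 − 1 + 3 = 0  ✓
3 ≤ 6 ≤ 5 (triangle on l)  ✗
L = 4 + 1 + 6 = 11 (odd)

triangle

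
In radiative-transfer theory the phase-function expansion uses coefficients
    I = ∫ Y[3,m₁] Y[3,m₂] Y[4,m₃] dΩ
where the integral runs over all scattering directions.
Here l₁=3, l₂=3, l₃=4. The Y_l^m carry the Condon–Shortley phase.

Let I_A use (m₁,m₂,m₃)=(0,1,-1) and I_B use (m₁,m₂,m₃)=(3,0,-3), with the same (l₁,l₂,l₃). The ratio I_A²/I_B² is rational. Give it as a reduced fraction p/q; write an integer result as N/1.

Shared (l₁,l₂,l₃)=(3,3,4): N and (l;000)² cancel in I_A²/I_B².
A: Δ = 2!·4!·4!/11! = 1/34650; Racah Σ t=0..2: t=0:+1/288 t=1:−1/24 t=2:+1/48 = -5/288; ⇒ 3j(3 3 4; 0 1 -1)² = 5/462, sgn +1
B: Δ = 2!·4!·4!/11! = 1/34650; Racah Σ t=0..0: t=0:+1/288 = 1/288; ⇒ 3j(3 3 4; 3 0 -3)² = 1/22, sgn -1
I_A²/I_B² = (5/462)/(1/22) = 5/21

5/21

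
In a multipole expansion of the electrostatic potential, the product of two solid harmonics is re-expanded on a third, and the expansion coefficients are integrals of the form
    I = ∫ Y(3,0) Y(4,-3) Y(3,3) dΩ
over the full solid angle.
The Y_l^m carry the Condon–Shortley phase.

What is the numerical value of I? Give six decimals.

Rules hold: Σm=0, L=10 even, 1≤3≤7.
N = 7·9·7 = 441
Δ = 4!·2!·4!/11! = 1/34650
Racah Σ t=1..3: t=1:−1/72 t=2:+1/16 t=3:−1/72 = 5/144
⇒ 3j(3 4 3; 0 0 0)² = 2/77, sgn -1
Racah Σ t=1..1: t=1:−1/288 = -1/288
⇒ 3j(3 4 3; 0 -3 3)² = 1/22, sgn -1
4πI² = N·(3j₀)²·(3jₘ)² = 63/121
I = +1·√(0.520661/4π) = 0.20355073

0.203551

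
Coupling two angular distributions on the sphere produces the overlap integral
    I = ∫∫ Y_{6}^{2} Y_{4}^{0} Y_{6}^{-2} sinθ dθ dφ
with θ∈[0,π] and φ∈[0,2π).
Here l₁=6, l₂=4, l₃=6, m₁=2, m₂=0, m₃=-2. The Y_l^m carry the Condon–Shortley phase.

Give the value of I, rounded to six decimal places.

0.016594

Checks pass: Σm=0; 16 even; l₃=6∈[2,10].
(2·6+1)(2·4+1)(2·6+1) = 1521
Δ: 4! 8! 4! / 17! → 1/15315300
sum: t=0:+1/829440 t=1:−1/25920 t=2:+1/9216 t=3:−1/25920 t=4:+1/829440 = 7/207360
3j²(6 4 6; 0 0 0) = Δ·Π!·Σ² = 28/2431  (sign +1)
sum: t=0:+1/331776 t=1:−1/25920 t=2:+1/23040 t=3:−1/181440 t=4:+1/23224320 = 11/4644864
3j²(6 4 6; 2 0 -2) = Δ·Π!·Σ² = 11/55692  (sign +1)
combine: 4πI² = 1521·28/2431·11/55692 = 1/289
take √, sign +1: I = 0.01659381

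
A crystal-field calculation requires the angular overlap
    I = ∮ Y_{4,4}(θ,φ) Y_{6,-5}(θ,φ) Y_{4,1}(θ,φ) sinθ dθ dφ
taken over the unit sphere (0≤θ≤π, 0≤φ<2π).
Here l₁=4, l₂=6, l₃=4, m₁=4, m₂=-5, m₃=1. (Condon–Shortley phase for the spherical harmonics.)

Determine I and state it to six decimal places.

Checks pass: Σm=0; 14 even; l₃=4∈[2,10].
(2·4+1)(2·6+1)(2·4+1) = 1053
Δ: 6! 2! 6! / 15! → 1/1261260
sum: t=2:+1/4608 t=3:−1/1296 t=4:+1/4608 = -7/20736
3j²(4 6 4; 0 0 0) = Δ·Π!·Σ² = 20/1287  (sign -1)
sum: t=0:+1/172800 = 1/172800
3j²(4 6 4; 4 -5 1) = Δ·Π!·Σ² = 2/65  (sign -1)
combine: 4πI² = 1053·20/1287·2/65 = 72/143
take √, sign +1: I = 0.20016738

0.200167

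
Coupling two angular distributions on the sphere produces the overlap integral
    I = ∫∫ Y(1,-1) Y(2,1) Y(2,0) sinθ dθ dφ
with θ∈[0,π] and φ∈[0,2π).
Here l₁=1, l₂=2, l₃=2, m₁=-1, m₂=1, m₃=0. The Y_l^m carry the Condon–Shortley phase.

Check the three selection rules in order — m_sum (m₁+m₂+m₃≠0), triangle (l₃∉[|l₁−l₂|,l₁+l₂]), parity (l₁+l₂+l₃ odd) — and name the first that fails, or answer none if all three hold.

parity

azimuthal sum: -1 + 1 + 0 = 0  ✓
1 ≤ 2 ≤ 3 (triangle on l)  ✓
L = 1 + 2 + 2 = 5 (odd)  ✗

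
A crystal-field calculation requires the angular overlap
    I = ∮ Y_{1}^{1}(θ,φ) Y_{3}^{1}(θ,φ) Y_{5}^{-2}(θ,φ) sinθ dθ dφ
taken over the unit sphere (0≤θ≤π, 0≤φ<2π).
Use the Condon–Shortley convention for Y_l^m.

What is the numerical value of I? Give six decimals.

l₃=5 ∉ [2,4] — triangle fails ⇒ I = 0

0.000000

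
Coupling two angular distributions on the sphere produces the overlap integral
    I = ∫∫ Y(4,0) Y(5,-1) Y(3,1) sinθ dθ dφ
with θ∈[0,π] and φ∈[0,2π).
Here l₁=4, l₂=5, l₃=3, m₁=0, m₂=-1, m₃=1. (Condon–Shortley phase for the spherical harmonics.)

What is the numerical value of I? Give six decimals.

-0.086020

m-sum 0 ✓  L=12 even ✓  1≤3≤9 ✓
Π(2lᵢ+1) = 9×11×7 = 693
triangle coeff Δ(4,5,3) = 1/180180
Σ_t [2,4]: t=2:+1/576 t=3:−1/144 t=4:+1/576 = -1/288
(3j)²=20/1001 [(4 5 3; 0 0 0)], sign=+1
Σ_t [2,4]: t=2:+1/384 t=3:−1/216 t=4:+1/2304 = -11/6912
(3j)²=11/1638 [(4 5 3; 0 -1 1)], sign=-1
⇒ 4πI² = 110/1183
I = (-1)√(110/1183/(4π)) = -0.08601992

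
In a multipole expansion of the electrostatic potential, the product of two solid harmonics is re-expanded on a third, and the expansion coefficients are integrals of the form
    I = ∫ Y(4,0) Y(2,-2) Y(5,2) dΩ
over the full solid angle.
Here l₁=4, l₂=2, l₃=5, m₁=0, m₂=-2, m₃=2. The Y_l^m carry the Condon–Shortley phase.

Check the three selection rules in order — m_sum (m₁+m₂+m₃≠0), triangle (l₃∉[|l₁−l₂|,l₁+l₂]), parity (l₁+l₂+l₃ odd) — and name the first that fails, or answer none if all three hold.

parity

azimuthal sum: 0 − 2 + 2 = 0  ✓
2 ≤ 5 ≤ 6 (triangle on l)  ✓
L = 4 + 2 + 5 = 11 (odd)  ✗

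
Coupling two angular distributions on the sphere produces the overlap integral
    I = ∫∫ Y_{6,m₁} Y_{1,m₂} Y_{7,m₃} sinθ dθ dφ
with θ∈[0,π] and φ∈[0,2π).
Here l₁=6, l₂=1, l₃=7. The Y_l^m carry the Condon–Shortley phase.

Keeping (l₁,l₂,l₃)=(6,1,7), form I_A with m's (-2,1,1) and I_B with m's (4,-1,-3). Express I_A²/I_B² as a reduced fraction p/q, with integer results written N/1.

5/2

Same 6,1,7: normalisation and zero-m 3j drop out of the ratio.
A: Δ: 0! 12! 2! / 15! → 1/1365; sum: t=0:+1/1935360 = 1/1935360; 3j²(6 1 7; -2 1 1) = Δ·Π!·Σ² = 1/91  (sign +1)
B: Δ: 0! 12! 2! / 15! → 1/1365; sum: t=0:+1/14515200 = 1/14515200; 3j²(6 1 7; 4 -1 -3) = Δ·Π!·Σ² = 2/455  (sign +1)
I_A²/I_B² = (1/91)/(2/455) = 5/2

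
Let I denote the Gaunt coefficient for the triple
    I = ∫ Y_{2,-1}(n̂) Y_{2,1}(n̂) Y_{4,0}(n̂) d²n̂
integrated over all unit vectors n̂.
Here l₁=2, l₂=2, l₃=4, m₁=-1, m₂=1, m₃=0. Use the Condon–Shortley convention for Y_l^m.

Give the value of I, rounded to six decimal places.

m-sum 0 ✓  L=8 even ✓  0≤4≤4 ✓
Π(2lᵢ+1) = 5×5×9 = 225
triangle coeff Δ(2,2,4) = 1/630
Σ_t [0,0]: t=0:+1/16 = 1/16
(3j)²=2/35 [(2 2 4; 0 0 0)], sign=+1
Σ_t [0,0]: t=0:+1/36 = 1/36
(3j)²=8/315 [(2 2 4; -1 1 0)], sign=+1
⇒ 4πI² = 16/49
I = (+1)√(16/49/(4π)) = 0.16119702

0.161197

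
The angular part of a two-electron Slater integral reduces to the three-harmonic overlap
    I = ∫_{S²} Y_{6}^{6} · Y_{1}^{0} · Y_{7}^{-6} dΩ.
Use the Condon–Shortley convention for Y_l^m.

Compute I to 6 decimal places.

Rules hold: Σm=0, L=14 even, 5≤7≤7.
N = 13·3·15 = 585
Δ = 0!·12!·2!/15! = 1/1365
Racah Σ t=0..0: t=0:+1/518400 = 1/518400
⇒ 3j(6 1 7; 0 0 0)² = 7/195, sgn -1
Racah Σ t=0..0: t=0:+1/479001600 = 1/479001600
⇒ 3j(6 1 7; 6 0 -6)² = 1/105, sgn -1
4πI² = N·(3j₀)²·(3jₘ)² = 1/5
I = +1·√(0.2/4π) = 0.12615663

0.126157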